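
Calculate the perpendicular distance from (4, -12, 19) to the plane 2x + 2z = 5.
d = |2(4) + 0(-12) + 2(19) - (5)| / √(2² + 0² + 2²) = 41/√8 = 14.5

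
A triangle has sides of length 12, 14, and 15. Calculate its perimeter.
Perimeter = sum of all sides
Perimeter = 12 + 14 + 15
Perimeter = 41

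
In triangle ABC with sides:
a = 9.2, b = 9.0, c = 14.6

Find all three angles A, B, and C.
By the law of cosines:
cos(A) = (b² + c² - a²)/(2bc) = 0.797260  →  A = 37.13°
cos(B) = (a² + c² - b²)/(2ac) = 0.807028  →  B = 36.19°
cos(C) = (a² + b² - c²)/(2ab) = -0.286957  →  C = 106.7°
Check: A + B + C = 180.0° ✓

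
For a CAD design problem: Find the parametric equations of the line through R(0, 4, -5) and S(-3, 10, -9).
Direction vector d = S - R = (-3, 6, -4)
x = 0 - 3t, y = 4 + 6t, z = -5 - 4t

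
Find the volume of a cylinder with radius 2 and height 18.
Volume = pi * r² * h
Volume = pi * 2² * 18
Volume = pi * 4 * 18
Volume = pi * 72
Volume = 226.19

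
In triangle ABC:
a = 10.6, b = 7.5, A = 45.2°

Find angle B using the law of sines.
sin(B)/b = sin(A)/a
sin(B) = b·sin(A)/a = 7.5·sin(45.2°)/10.6 = 0.502055
B = arcsin(0.502055) = 30.14°  (b ≤ a, so B ≤ A and the acute solution is unique)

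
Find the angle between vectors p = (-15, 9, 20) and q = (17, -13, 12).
p·q = -132, |p|² = 706, |q|² = 602
cos θ = -132/√425012 ≈ -0.2025
θ ≈ 101.7°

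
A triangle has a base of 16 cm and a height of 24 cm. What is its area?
Area = (1/2) * base * height
Area = (1/2) * 16 * 24
Area = 192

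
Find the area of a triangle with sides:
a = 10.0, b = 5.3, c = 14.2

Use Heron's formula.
s = (a+b+c)/2 = (10.0+5.3+14.2)/2 = 14.75
A = √(s(s-a)(s-b)(s-c)) = √(14.75·4.75·9.45·0.55)
A = √364.15 = 19.08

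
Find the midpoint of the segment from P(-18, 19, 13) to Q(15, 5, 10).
Midpoint = ((-18+15)/2, (19+5)/2, (13+10)/2) = (-1.5, 12, 11.5)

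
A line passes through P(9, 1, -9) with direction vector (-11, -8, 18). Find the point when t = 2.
P(2) = (9 + (-11)(2), 1 + (-8)(2), -9 + 18(2)) = (-13, -15, 27)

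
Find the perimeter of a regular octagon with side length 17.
Perimeter = number of sides * side length
Perimeter = 8 * 17
Perimeter = 136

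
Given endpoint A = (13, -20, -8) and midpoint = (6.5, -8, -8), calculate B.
B = (2×6.5 - 13, 2×(-8) - (-20), 2×(-8) - (-8)) = (0, 4, -8)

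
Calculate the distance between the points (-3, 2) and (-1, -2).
Using the distance formula: d = sqrt((x₂-x₁)² + (y₂-y₁)²)
dx = (-1) - (-3) = 2
dy = (-2) - 2 = -4
d = sqrt(2² + (-4)²) = sqrt(4 + 16) = sqrt(20) = 4.47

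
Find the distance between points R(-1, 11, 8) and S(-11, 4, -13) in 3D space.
d = √[(-10)² + (-7)² + (-21)²] = √590 = 24.29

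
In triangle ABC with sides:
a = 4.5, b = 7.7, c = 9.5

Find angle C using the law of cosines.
cos(C) = (a² + b² - c²)/(2ab)
cos(C) = (4.5² + 7.7² - 9.5²)/(2·4.5·7.7) = -10.71/69.3 = -0.154545
C = arccos(-0.154545) = 98.89°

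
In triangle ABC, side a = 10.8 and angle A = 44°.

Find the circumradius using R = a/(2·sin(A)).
R = a/(2·sin(A)) = 10.8/(2·sin(44°))
R = 10.8/(2·0.694658) = 10.8/1.389317 = 7.774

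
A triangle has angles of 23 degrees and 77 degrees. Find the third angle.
Sum of angles in a triangle = 180 degrees
Third angle = 180 - 23 - 77
Third angle = 80 degrees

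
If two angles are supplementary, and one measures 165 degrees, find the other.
Supplementary angles sum to 180 degrees.
Other angle = 180 - 165
Other angle = 15 degrees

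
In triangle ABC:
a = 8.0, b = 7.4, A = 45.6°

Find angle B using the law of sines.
sin(B)/b = sin(A)/a
sin(B) = b·sin(A)/a = 7.4·sin(45.6°)/8.0 = 0.660887
B = arcsin(0.660887) = 41.37°  (b ≤ a, so B ≤ A and the acute solution is unique)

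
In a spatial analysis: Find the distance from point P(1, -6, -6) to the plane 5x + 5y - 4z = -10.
d = |5(1) + 5(-6) + (-4)(-6) - (-10)| / √(5² + 5² + (-4)²) = 9/√66 = 1.108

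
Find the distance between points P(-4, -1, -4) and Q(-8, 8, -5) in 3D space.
d = √[(-4)² + (9)² + (-1)²] = √98 = 9.899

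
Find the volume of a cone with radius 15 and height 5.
Volume = (1/3) * pi * r² * h
Volume = (1/3) * pi * 15² * 5
Volume = (1/3) * pi * 225 * 5
Volume = (1/3) * pi * 1125
Volume = 1178.10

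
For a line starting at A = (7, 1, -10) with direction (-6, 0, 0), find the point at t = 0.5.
P(0.5) = (7 + (-6)(0.5), 1 + 0(0.5), -10 + 0(0.5)) = (4, 1, -10)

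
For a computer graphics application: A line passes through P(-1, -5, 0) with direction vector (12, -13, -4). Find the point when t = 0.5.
P(0.5) = (-1 + 12(0.5), -5 + (-13)(0.5), 0 + (-4)(0.5)) = (5, -11.5, -2)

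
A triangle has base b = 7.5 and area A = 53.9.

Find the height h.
A = ½bh  →  h = 2A/b
h = 2·53.9/7.5 = 14.37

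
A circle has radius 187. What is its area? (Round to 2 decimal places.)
Area = pi * r²
Area = pi * 187²
Area = pi * 34969
Area = 109858.35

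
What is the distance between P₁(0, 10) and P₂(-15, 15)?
Using the distance formula: d = sqrt((x₂-x₁)² + (y₂-y₁)²)
dx = (-15) - 0 = -15
dy = 15 - 10 = 5
d = sqrt((-15)² + 5²) = sqrt(225 + 25) = sqrt(250) = 15.81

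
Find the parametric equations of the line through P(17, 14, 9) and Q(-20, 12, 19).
Direction vector d = Q - P = (-37, -2, 10)
x = 17 - 37t, y = 14 - 2t, z = 9 + 10t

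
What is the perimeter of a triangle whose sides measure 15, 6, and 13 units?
Perimeter = sum of all sides
Perimeter = 15 + 6 + 13
Perimeter = 34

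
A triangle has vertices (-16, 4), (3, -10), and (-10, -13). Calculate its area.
Using the coordinate formula: Area = (1/2)|x₁(y₂-y₃) + x₂(y₃-y₁) + x₃(y₁-y₂)|
Area = (1/2)|(-16)((-10)-(-13)) + 3((-13)-4) + (-10)(4-(-10))|
Area = (1/2)|(-16)*3 + 3*(-17) + (-10)*14|
Area = (1/2)|(-48) + (-51) + (-140)|
Area = (1/2)*239 = 119.50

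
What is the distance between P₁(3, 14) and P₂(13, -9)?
Using the distance formula: d = sqrt((x₂-x₁)² + (y₂-y₁)²)
dx = 13 - 3 = 10
dy = (-9) - 14 = -23
d = sqrt(10² + (-23)²) = sqrt(100 + 529) = sqrt(629) = 25.08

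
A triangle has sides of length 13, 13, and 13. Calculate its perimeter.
Perimeter = sum of all sides
Perimeter = 13 + 13 + 13
Perimeter = 39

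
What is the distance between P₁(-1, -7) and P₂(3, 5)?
Using the distance formula: d = sqrt((x₂-x₁)² + (y₂-y₁)²)
dx = 3 - (-1) = 4
dy = 5 - (-7) = 12
d = sqrt(4² + 12²) = sqrt(16 + 144) = sqrt(160) = 12.65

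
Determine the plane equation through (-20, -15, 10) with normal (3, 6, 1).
d = n·P = (3)(-20) + (6)(-15) + (1)(10) = -140
Plane: 3x + 6y + z = -140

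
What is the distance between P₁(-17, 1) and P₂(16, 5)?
Using the distance formula: d = sqrt((x₂-x₁)² + (y₂-y₁)²)
dx = 16 - (-17) = 33
dy = 5 - 1 = 4
d = sqrt(33² + 4²) = sqrt(1089 + 16) = sqrt(1105) = 33.24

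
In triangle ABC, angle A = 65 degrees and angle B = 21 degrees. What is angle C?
Sum of angles in a triangle = 180 degrees
Third angle = 180 - 65 - 21
Third angle = 94 degrees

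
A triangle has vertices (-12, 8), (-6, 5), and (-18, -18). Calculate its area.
Using the coordinate formula: Area = (1/2)|x₁(y₂-y₃) + x₂(y₃-y₁) + x₃(y₁-y₂)|
Area = (1/2)|(-12)(5-(-18)) + (-6)((-18)-8) + (-18)(8-5)|
Area = (1/2)|(-12)*23 + (-6)*(-26) + (-18)*3|
Area = (1/2)|(-276) + 156 + (-54)|
Area = (1/2)*174 = 87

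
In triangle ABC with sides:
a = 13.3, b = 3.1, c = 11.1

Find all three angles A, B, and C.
By the law of cosines:
cos(A) = (b² + c² - a²)/(2bc) = -0.640366  →  A = 129.8°
cos(B) = (a² + c² - b²)/(2ac) = 0.983845  →  B = 10.31°
cos(C) = (a² + b² - c²)/(2ab) = 0.767524  →  C = 39.87°
Check: A + B + C = 180.0° ✓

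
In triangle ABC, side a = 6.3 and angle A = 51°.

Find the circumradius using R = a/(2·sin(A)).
R = a/(2·sin(A)) = 6.3/(2·sin(51°))
R = 6.3/(2·0.777146) = 6.3/1.554292 = 4.053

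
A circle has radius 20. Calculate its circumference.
Circumference = 2 * pi * r
Circumference = 2 * pi * 20
Circumference = 125.66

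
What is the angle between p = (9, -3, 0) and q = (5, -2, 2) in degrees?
p·q = 51, |p|² = 90, |q|² = 33
cos θ = 51/√2970 ≈ 0.9358
θ ≈ 20.64°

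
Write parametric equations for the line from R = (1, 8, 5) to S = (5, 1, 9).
Direction vector d = S - R = (4, -7, 4)
x = 1 + 4t, y = 8 - 7t, z = 5 + 4t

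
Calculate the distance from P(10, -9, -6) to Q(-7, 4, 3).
d = √[(-17)² + (13)² + (9)²] = √539 = 23.22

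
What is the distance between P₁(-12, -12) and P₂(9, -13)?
Using the distance formula: d = sqrt((x₂-x₁)² + (y₂-y₁)²)
dx = 9 - (-12) = 21
dy = (-13) - (-12) = -1
d = sqrt(21² + (-1)²) = sqrt(441 + 1) = sqrt(442) = 21.02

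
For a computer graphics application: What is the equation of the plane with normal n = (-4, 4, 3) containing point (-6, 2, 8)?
d = n·P = (-4)(-6) + (4)(2) + (3)(8) = 56
Plane: -4x + 4y + 3z = 56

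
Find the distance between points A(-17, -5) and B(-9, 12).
Using the distance formula: d = sqrt((x₂-x₁)² + (y₂-y₁)²)
dx = (-9) - (-17) = 8
dy = 12 - (-5) = 17
d = sqrt(8² + 17²) = sqrt(64 + 289) = sqrt(353) = 18.79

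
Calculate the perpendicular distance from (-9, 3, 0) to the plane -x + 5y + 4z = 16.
d = |(-1)(-9) + 5(3) + 4(0) - (16)| / √((-1)² + 5² + 4²) = 8/√42 = 1.234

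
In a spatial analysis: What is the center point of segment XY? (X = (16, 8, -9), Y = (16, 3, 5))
Midpoint = ((16+16)/2, (8+3)/2, (-9+5)/2) = (16, 5.5, -2)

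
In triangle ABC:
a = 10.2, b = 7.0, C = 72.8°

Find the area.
Using A = ½ab·sin(C):
A = ½·10.2·7.0·sin(72.8°) = ½·71.4·0.955278 = 34.1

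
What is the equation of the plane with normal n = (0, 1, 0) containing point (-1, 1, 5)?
d = n·P = (0)(-1) + (1)(1) + (0)(5) = 1
Plane: y = 1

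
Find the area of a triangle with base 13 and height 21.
Area = (1/2) * base * height
Area = (1/2) * 13 * 21
Area = 136.50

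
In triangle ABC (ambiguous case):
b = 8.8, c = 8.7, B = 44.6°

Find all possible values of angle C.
sin(C)/c = sin(B)/b  →  sin(C) = c·sin(B)/b = 8.7·sin(44.6°)/8.8 = 0.694174
C₁ = arcsin(0.694174) = 43.96°,  C₂ = 180° - C₁ = 136.04°
Check C₂: A = 180° - 44.6° - 136.04° = -0.64° ≤ 0, rejected
C = 43.96° (one solution)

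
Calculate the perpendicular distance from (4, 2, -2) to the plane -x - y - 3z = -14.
d = |(-1)(4) + (-1)(2) + (-3)(-2) - (-14)| / √((-1)² + (-1)² + (-3)²) = 14/√11 = 4.221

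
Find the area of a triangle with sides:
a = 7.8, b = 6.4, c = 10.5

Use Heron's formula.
s = (a+b+c)/2 = (7.8+6.4+10.5)/2 = 12.35
A = √(s(s-a)(s-b)(s-c)) = √(12.35·4.55·5.95·1.85)
A = √618.539 = 24.87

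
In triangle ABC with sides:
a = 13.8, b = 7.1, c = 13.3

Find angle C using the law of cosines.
cos(C) = (a² + b² - c²)/(2ab)
cos(C) = (13.8² + 7.1² - 13.3²)/(2·13.8·7.1) = 63.96/195.96 = 0.326393
C = arccos(0.326393) = 70.95°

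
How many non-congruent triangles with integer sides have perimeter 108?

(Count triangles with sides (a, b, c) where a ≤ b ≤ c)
With a ≤ b ≤ c and a + b + c = 108, the triangle inequality a + b > c gives c < 108/2, so c ≤ 53.
Iterate a from 1 to ⌊p/3⌋ = 36; for each a, b ranges from a to ⌊(p−a)/2⌋ with c = p − a − b, keeping only c ≥ b.
Triples: (2, 53, 53), (3, 52, 53), (4, 51, 53), …
Count = 243 triangles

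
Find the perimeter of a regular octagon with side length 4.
Perimeter = number of sides * side length
Perimeter = 8 * 4
Perimeter = 32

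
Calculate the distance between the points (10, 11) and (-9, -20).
Using the distance formula: d = sqrt((x₂-x₁)² + (y₂-y₁)²)
dx = (-9) - 10 = -19
dy = (-20) - 11 = -31
d = sqrt((-19)² + (-31)²) = sqrt(361 + 961) = sqrt(1322) = 36.36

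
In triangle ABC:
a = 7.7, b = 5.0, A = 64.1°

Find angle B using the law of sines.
sin(B)/b = sin(A)/a
sin(B) = b·sin(A)/a = 5.0·sin(64.1°)/7.7 = 0.584128
B = arcsin(0.584128) = 35.74°  (b ≤ a, so B ≤ A and the acute solution is unique)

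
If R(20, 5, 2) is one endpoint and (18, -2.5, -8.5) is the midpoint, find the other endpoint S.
S = (2×18 - 20, 2×(-2.5) - 5, 2×(-8.5) - 2) = (16, -10, -19)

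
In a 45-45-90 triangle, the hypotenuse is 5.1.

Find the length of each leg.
In a 45-45-90 triangle, hypotenuse = leg·√2  →  leg = hypotenuse/√2
leg = 5.1/√2 = 3.606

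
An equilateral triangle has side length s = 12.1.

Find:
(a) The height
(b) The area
(a) Height h = s·√3/2 = 12.1·√3/2 = 10.48
(b) Area = (√3/4)·s² = (√3/4)·12.1² = (√3/4)·146.41 = 63.4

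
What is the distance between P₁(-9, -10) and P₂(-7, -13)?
Using the distance formula: d = sqrt((x₂-x₁)² + (y₂-y₁)²)
dx = (-7) - (-9) = 2
dy = (-13) - (-10) = -3
d = sqrt(2² + (-3)²) = sqrt(4 + 9) = sqrt(13) = 3.61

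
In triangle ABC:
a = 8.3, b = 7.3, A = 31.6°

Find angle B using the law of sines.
sin(B)/b = sin(A)/a
sin(B) = b·sin(A)/a = 7.3·sin(31.6°)/8.3 = 0.460855
B = arcsin(0.460855) = 27.44°  (b ≤ a, so B ≤ A and the acute solution is unique)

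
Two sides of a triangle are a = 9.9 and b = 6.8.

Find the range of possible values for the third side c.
By the triangle inequality: |a - b| < c < a + b
|9.9 - 6.8| < c < 9.9 + 6.8
3.1 < c < 16.7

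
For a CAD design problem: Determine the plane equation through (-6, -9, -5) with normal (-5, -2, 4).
d = n·P = (-5)(-6) + (-2)(-9) + (4)(-5) = 28
Plane: -5x - 2y + 4z = 28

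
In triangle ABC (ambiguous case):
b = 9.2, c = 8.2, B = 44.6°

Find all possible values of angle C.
sin(C)/c = sin(B)/b  →  sin(C) = c·sin(B)/b = 8.2·sin(44.6°)/9.2 = 0.625832
C₁ = arcsin(0.625832) = 38.74°,  C₂ = 180° - C₁ = 141.26°
Check C₂: A = 180° - 44.6° - 141.26° = -5.86° ≤ 0, rejected
C = 38.74° (one solution)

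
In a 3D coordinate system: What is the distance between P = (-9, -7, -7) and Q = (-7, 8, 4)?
d = √[(2)² + (15)² + (11)²] = √350 = 18.71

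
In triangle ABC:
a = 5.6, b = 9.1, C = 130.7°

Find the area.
Using A = ½ab·sin(C):
A = ½·5.6·9.1·sin(130.7°) = ½·50.96·0.758134 = 19.32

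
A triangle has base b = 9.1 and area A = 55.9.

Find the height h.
A = ½bh  →  h = 2A/b
h = 2·55.9/9.1 = 12.29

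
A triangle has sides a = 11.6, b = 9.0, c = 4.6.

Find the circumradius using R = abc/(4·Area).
s = (a+b+c)/2 = 12.6
Area = √(s(s-a)(s-b)(s-c)) = √(12.6·1·3.6·8) = 19.0494
R = abc/(4·Area) = (11.6·9.0·4.6)/(4·19.0494) = 480.24/76.1976 = 6.303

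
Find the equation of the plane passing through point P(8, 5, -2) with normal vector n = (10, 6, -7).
d = n·P = (10)(8) + (6)(5) + (-7)(-2) = 124
Plane: 10x + 6y - 7z = 124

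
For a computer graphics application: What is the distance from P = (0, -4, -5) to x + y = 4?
d = |1(0) + 1(-4) + 0(-5) - (4)| / √(1² + 1² + 0²) = 8/√2 = 5.657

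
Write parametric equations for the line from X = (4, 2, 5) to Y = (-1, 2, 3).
Direction vector d = Y - X = (-5, 0, -2)
x = 4 - 5t, y = 2, z = 5 - 2t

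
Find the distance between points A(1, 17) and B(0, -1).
Using the distance formula: d = sqrt((x₂-x₁)² + (y₂-y₁)²)
dx = 0 - 1 = -1
dy = (-1) - 17 = -18
d = sqrt((-1)² + (-18)²) = sqrt(1 + 324) = sqrt(325) = 18.03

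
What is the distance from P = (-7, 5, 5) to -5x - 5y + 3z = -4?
d = |(-5)(-7) + (-5)(5) + 3(5) - (-4)| / √((-5)² + (-5)² + 3²) = 29/√59 = 3.775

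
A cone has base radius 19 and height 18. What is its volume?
Volume = (1/3) * pi * r² * h
Volume = (1/3) * pi * 19² * 18
Volume = (1/3) * pi * 361 * 18
Volume = (1/3) * pi * 6498
Volume = 6804.69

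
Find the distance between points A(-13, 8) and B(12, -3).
Using the distance formula: d = sqrt((x₂-x₁)² + (y₂-y₁)²)
dx = 12 - (-13) = 25
dy = (-3) - 8 = -11
d = sqrt(25² + (-11)²) = sqrt(625 + 121) = sqrt(746) = 27.31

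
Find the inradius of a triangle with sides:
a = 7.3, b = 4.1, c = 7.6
s = (a+b+c)/2 = (7.3+4.1+7.6)/2 = 9.5
Area = √(s(s-a)(s-b)(s-c)) = √(9.5·2.2·5.4·1.9) = 14.6436
r = Area/s = 14.6436/9.5 = 1.541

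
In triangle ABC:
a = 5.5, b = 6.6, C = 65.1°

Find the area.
Using A = ½ab·sin(C):
A = ½·5.5·6.6·sin(65.1°) = ½·36.3·0.907044 = 16.46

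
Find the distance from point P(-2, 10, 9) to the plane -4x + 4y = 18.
d = |(-4)(-2) + 4(10) + 0(9) - (18)| / √((-4)² + 4² + 0²) = 30/√32 = 5.303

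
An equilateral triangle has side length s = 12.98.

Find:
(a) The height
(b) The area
(a) Height h = s·√3/2 = 12.98·√3/2 = 11.24
(b) Area = (√3/4)·s² = (√3/4)·12.98² = (√3/4)·168.48 = 72.95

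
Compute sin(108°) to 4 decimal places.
sin(108 degrees) = 0.9511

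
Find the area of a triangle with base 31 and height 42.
Area = (1/2) * base * height
Area = (1/2) * 31 * 42
Area = 651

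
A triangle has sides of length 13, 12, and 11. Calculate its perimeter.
Perimeter = sum of all sides
Perimeter = 13 + 12 + 11
Perimeter = 36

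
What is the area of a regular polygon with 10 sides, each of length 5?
For a regular 10-gon with side length s = 5:
Apothem a = s / (2*tan(pi/10)) = 5 / (2*tan(pi/10)) ≈ 7.6942
Perimeter P = 10 * 5 = 50
Area = (1/2) * P * a = (1/2) * 50 * 7.6942 = 192.36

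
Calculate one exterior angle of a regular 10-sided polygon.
Exterior angle of a regular n-gon = 360/n
Exterior angle = 360/10
Exterior angle = 36 degrees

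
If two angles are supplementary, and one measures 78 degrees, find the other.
Supplementary angles sum to 180 degrees.
Other angle = 180 - 78
Other angle = 102 degrees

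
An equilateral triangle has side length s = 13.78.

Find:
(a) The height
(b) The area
(a) Height h = s·√3/2 = 13.78·√3/2 = 11.93
(b) Area = (√3/4)·s² = (√3/4)·13.78² = (√3/4)·189.888 = 82.22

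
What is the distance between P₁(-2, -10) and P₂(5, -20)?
Using the distance formula: d = sqrt((x₂-x₁)² + (y₂-y₁)²)
dx = 5 - (-2) = 7
dy = (-20) - (-10) = -10
d = sqrt(7² + (-10)²) = sqrt(49 + 100) = sqrt(149) = 12.21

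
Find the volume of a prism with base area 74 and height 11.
Volume = base area * height
Volume = 74 * 11
Volume = 814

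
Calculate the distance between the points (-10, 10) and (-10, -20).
Using the distance formula: d = sqrt((x₂-x₁)² + (y₂-y₁)²)
dx = (-10) - (-10) = 0
dy = (-20) - 10 = -30
d = sqrt(0² + (-30)²) = sqrt(0 + 900) = sqrt(900) = 30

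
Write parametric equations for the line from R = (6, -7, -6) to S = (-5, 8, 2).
Direction vector d = S - R = (-11, 15, 8)
x = 6 - 11t, y = -7 + 15t, z = -6 + 8t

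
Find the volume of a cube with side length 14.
Volume = s³
Volume = 14³
Volume = 2744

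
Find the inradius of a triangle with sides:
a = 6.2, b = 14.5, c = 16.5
s = (a+b+c)/2 = (6.2+14.5+16.5)/2 = 18.6
Area = √(s(s-a)(s-b)(s-c)) = √(18.6·12.4·4.1·2.1) = 44.5624
r = Area/s = 44.5624/18.6 = 2.396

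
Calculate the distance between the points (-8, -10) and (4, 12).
Using the distance formula: d = sqrt((x₂-x₁)² + (y₂-y₁)²)
dx = 4 - (-8) = 12
dy = 12 - (-10) = 22
d = sqrt(12² + 22²) = sqrt(144 + 484) = sqrt(628) = 25.06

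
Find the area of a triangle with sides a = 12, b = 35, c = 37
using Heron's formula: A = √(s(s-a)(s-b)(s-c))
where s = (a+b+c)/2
s = (12+35+37)/2 = 42
A = √(42·30·7·5) = √44100 = 210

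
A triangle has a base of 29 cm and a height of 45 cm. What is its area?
Area = (1/2) * base * height
Area = (1/2) * 29 * 45
Area = 652.50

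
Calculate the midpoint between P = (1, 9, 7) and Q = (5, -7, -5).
Midpoint = ((1+5)/2, (9-7)/2, (7-5)/2) = (3, 1, 1)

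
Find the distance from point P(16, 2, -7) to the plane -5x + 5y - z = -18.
d = |(-5)(16) + 5(2) + (-1)(-7) - (-18)| / √((-5)² + 5² + (-1)²) = 45/√51 = 6.301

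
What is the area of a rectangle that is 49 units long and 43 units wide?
Area = length * width
Area = 49 * 43
Area = 2107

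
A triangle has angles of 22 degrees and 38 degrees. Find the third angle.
Sum of angles in a triangle = 180 degrees
Third angle = 180 - 22 - 38
Third angle = 120 degrees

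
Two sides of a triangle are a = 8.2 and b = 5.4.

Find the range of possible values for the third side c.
By the triangle inequality: |a - b| < c < a + b
|8.2 - 5.4| < c < 8.2 + 5.4
2.8 < c < 13.6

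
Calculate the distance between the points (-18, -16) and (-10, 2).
Using the distance formula: d = sqrt((x₂-x₁)² + (y₂-y₁)²)
dx = (-10) - (-18) = 8
dy = 2 - (-16) = 18
d = sqrt(8² + 18²) = sqrt(64 + 324) = sqrt(388) = 19.70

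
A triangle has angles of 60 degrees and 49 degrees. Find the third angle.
Sum of angles in a triangle = 180 degrees
Third angle = 180 - 60 - 49
Third angle = 71 degrees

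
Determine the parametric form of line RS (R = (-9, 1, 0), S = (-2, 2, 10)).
Direction vector d = S - R = (7, 1, 10)
x = -9 + 7t, y = 1 + t, z = 0 + 10t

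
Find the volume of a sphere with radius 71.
Volume = (4/3) * pi * r³
Volume = (4/3) * pi * 71³
Volume = (4/3) * pi * 357911
Volume = 1499214.09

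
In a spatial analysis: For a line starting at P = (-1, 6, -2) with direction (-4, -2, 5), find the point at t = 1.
P(1) = (-1 + (-4)(1), 6 + (-2)(1), -2 + 5(1)) = (-5, 4, 3)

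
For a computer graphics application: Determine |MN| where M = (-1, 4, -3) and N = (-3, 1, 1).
d = √[(-2)² + (-3)² + (4)²] = √29 = 5.385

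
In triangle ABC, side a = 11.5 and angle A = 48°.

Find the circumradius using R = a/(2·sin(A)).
R = a/(2·sin(A)) = 11.5/(2·sin(48°))
R = 11.5/(2·0.743145) = 11.5/1.486290 = 7.737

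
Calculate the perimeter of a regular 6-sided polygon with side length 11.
Perimeter = number of sides * side length
Perimeter = 6 * 11
Perimeter = 66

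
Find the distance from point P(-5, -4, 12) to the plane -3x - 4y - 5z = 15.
d = |(-3)(-5) + (-4)(-4) + (-5)(12) - (15)| / √((-3)² + (-4)² + (-5)²) = 44/√50 = 6.223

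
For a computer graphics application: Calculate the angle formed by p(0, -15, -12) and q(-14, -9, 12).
p·q = -9, |p|² = 369, |q|² = 421
cos θ = -9/√155349 ≈ -0.02283
θ ≈ 91.31°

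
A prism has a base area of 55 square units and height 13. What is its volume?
Volume = base area * height
Volume = 55 * 13
Volume = 715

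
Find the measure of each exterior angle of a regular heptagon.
Exterior angle of a regular n-gon = 360/n
Exterior angle = 360/7
Exterior angle = 51.43 degrees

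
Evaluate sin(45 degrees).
sin(45 degrees) = sqrt(2)/2
Decimal approximation: 0.7071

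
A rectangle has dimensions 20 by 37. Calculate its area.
Area = length * width
Area = 20 * 37
Area = 740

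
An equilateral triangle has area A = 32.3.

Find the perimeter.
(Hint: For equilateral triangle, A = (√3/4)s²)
A = (√3/4)s²  →  s² = 4A/√3 = 4·32.3/√3 = 74.5937
s = 8.63676
Perimeter = 3s = 25.91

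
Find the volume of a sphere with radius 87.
Volume = (4/3) * pi * r³
Volume = (4/3) * pi * 87³
Volume = (4/3) * pi * 658503
Volume = 2758330.92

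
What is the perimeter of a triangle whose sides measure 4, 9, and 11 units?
Perimeter = sum of all sides
Perimeter = 4 + 9 + 11
Perimeter = 24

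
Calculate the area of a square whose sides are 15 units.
Area = s²
Area = 15²
Area = 225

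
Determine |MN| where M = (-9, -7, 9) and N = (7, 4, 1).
d = √[(16)² + (11)² + (-8)²] = √441 = 21.0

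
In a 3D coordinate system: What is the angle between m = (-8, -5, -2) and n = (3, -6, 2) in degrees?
m·n = 2, |m|² = 93, |n|² = 49
cos θ = 2/√4557 ≈ 0.02963
θ ≈ 88.3°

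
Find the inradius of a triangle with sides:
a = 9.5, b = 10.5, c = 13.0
s = (a+b+c)/2 = (9.5+10.5+13.0)/2 = 16.5
Area = √(s(s-a)(s-b)(s-c)) = √(16.5·7·6·3.5) = 49.2494
r = Area/s = 49.2494/16.5 = 2.985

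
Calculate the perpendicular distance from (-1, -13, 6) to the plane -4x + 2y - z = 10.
d = |(-4)(-1) + 2(-13) + (-1)(6) - (10)| / √((-4)² + 2² + (-1)²) = 38/√21 = 8.292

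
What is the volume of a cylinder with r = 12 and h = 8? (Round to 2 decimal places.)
Volume = pi * r² * h
Volume = pi * 12² * 8
Volume = pi * 144 * 8
Volume = pi * 1152
Volume = 3619.11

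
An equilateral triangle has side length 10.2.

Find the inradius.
For an equilateral triangle, r = s/(2√3) where s is the side.
r = 10.2/(2√3) = 10.2/3.464102 = 2.944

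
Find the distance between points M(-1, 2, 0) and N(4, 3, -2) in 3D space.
d = √[(5)² + (1)² + (-2)²] = √30 = 5.477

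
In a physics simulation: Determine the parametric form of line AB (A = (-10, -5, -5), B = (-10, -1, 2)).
Direction vector d = B - A = (0, 4, 7)
x = -10, y = -5 + 4t, z = -5 + 7t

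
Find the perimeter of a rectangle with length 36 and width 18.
Perimeter = 2 * (length + width)
Perimeter = 2 * (36 + 18)
Perimeter = 2 * 54
Perimeter = 108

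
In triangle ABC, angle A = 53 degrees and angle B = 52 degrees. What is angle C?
Sum of angles in a triangle = 180 degrees
Third angle = 180 - 53 - 52
Third angle = 75 degrees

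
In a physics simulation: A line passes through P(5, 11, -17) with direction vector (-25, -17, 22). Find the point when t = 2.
P(2) = (5 + (-25)(2), 11 + (-17)(2), -17 + 22(2)) = (-45, -23, 27)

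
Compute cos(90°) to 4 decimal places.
cos(90 degrees) = 0
Decimal approximation: 0.0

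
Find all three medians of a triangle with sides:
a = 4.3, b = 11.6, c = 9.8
Using m_x = ½√(2y² + 2z² - x²):
m_a = ½√(2·11.6² + 2·9.8² - 4.3²) = ½√442.71 = 10.52
m_b = ½√(2·4.3² + 2·9.8² - 11.6²) = ½√94.5 = 4.861
m_c = ½√(2·4.3² + 2·11.6² - 9.8²) = ½√210.06 = 7.247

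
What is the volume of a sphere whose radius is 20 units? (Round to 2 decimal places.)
Volume = (4/3) * pi * r³
Volume = (4/3) * pi * 20³
Volume = (4/3) * pi * 8000
Volume = 33510.32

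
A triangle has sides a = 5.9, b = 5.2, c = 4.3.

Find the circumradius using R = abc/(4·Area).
s = (a+b+c)/2 = 7.7
Area = √(s(s-a)(s-b)(s-c)) = √(7.7·1.8·2.5·3.4) = 10.854
R = abc/(4·Area) = (5.9·5.2·4.3)/(4·10.854) = 131.924/43.416 = 3.039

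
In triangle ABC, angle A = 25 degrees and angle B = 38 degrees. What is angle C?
Sum of angles in a triangle = 180 degrees
Third angle = 180 - 25 - 38
Third angle = 117 degrees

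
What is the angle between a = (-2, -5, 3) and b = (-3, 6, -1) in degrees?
a·b = -27, |a|² = 38, |b|² = 46
cos θ = -27/√1748 ≈ -0.6458
θ ≈ 130.2°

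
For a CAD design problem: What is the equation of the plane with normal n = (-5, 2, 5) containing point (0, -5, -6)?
d = n·P = (-5)(0) + (2)(-5) + (5)(-6) = -40
Plane: -5x + 2y + 5z = -40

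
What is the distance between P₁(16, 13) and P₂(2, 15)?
Using the distance formula: d = sqrt((x₂-x₁)² + (y₂-y₁)²)
dx = 2 - 16 = -14
dy = 15 - 13 = 2
d = sqrt((-14)² + 2²) = sqrt(196 + 4) = sqrt(200) = 14.14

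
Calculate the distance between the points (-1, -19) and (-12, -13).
Using the distance formula: d = sqrt((x₂-x₁)² + (y₂-y₁)²)
dx = (-12) - (-1) = -11
dy = (-13) - (-19) = 6
d = sqrt((-11)² + 6²) = sqrt(121 + 36) = sqrt(157) = 12.53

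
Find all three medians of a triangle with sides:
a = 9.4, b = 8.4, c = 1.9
Using m_x = ½√(2y² + 2z² - x²):
m_a = ½√(2·8.4² + 2·1.9² - 9.4²) = ½√59.98 = 3.872
m_b = ½√(2·9.4² + 2·1.9² - 8.4²) = ½√113.38 = 5.324
m_c = ½√(2·9.4² + 2·8.4² - 1.9²) = ½√314.23 = 8.863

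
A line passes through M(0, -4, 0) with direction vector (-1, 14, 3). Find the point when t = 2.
P(2) = (0 + (-1)(2), -4 + 14(2), 0 + 3(2)) = (-2, 24, 6)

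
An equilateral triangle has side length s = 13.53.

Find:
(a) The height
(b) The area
(a) Height h = s·√3/2 = 13.53·√3/2 = 11.72
(b) Area = (√3/4)·s² = (√3/4)·13.53² = (√3/4)·183.061 = 79.27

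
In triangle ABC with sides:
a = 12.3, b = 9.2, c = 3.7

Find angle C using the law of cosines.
cos(C) = (a² + b² - c²)/(2ab)
cos(C) = (12.3² + 9.2² - 3.7²)/(2·12.3·9.2) = 222.24/226.32 = 0.981972
C = arccos(0.981972) = 10.9°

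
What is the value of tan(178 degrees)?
tan(178 degrees) = -0.0349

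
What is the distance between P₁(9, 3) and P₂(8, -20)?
Using the distance formula: d = sqrt((x₂-x₁)² + (y₂-y₁)²)
dx = 8 - 9 = -1
dy = (-20) - 3 = -23
d = sqrt((-1)² + (-23)²) = sqrt(1 + 529) = sqrt(530) = 23.02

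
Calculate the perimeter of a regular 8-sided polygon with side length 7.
Perimeter = number of sides * side length
Perimeter = 8 * 7
Perimeter = 56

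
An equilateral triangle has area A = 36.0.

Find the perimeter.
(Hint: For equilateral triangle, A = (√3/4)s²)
A = (√3/4)s²  →  s² = 4A/√3 = 4·36.0/√3 = 83.1384
s = 9.11803
Perimeter = 3s = 27.35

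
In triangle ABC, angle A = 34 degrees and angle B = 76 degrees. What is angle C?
Sum of angles in a triangle = 180 degrees
Third angle = 180 - 34 - 76
Third angle = 70 degrees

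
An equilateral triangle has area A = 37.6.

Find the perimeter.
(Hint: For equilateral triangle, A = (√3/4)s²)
A = (√3/4)s²  →  s² = 4A/√3 = 4·37.6/√3 = 86.8335
s = 9.31845
Perimeter = 3s = 27.96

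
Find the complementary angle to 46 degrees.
Complementary angles sum to 90 degrees.
Other angle = 90 - 46
Other angle = 44 degrees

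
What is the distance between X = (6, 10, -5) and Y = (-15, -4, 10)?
d = √[(-21)² + (-14)² + (15)²] = √862 = 29.36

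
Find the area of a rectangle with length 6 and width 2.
Area = length * width
Area = 6 * 2
Area = 12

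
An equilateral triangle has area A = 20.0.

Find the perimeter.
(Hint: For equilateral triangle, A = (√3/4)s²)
A = (√3/4)s²  →  s² = 4A/√3 = 4·20.0/√3 = 46.188
s = 6.79618
Perimeter = 3s = 20.39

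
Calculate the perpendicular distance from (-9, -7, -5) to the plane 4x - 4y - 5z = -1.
d = |4(-9) + (-4)(-7) + (-5)(-5) - (-1)| / √(4² + (-4)² + (-5)²) = 18/√57 = 2.384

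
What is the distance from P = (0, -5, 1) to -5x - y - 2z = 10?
d = |(-5)(0) + (-1)(-5) + (-2)(1) - (10)| / √((-5)² + (-1)² + (-2)²) = 7/√30 = 1.278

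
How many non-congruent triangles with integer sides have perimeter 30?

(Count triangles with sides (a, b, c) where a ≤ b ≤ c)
With a ≤ b ≤ c and a + b + c = 30, the triangle inequality a + b > c gives c < 30/2, so c ≤ 14.
Iterate a from 1 to ⌊p/3⌋ = 10; for each a, b ranges from a to ⌊(p−a)/2⌋ with c = p − a − b, keeping only c ≥ b.
Triples: (2, 14, 14), (3, 13, 14), (4, 12, 14), …
Count = 19 triangles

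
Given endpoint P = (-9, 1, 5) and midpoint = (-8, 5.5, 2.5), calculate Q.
Q = (2×(-8) - (-9), 2×5.5 - 1, 2×2.5 - 5) = (-7, 10, 0)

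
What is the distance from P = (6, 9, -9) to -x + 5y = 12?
d = |(-1)(6) + 5(9) + 0(-9) - (12)| / √((-1)² + 5² + 0²) = 27/√26 = 5.295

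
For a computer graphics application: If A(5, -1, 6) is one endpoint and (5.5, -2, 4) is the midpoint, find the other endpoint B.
B = (2×5.5 - 5, 2×(-2) - (-1), 2×4 - 6) = (6, -3, 2)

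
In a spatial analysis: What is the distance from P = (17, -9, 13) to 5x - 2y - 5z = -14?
d = |5(17) + (-2)(-9) + (-5)(13) - (-14)| / √(5² + (-2)² + (-5)²) = 52/√54 = 7.076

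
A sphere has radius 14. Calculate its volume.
Volume = (4/3) * pi * r³
Volume = (4/3) * pi * 14³
Volume = (4/3) * pi * 2744
Volume = 11494.04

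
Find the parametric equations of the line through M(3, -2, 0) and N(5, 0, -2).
Direction vector d = N - M = (2, 2, -2)
x = 3 + 2t, y = -2 + 2t, z = 0 - 2t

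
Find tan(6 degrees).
tan(6 degrees) = 0.1051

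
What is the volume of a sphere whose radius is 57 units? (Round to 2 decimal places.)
Volume = (4/3) * pi * r³
Volume = (4/3) * pi * 57³
Volume = (4/3) * pi * 185193
Volume = 775734.62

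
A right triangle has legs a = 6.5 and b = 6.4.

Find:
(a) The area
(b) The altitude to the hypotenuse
(a) Area = ½ab = ½·6.5·6.4 = 20.8
(b) Hypotenuse c = √(6.5² + 6.4²) = √83.21 = 9.12195
    Area = ½·c·h_c  →  h_c = 2·Area/c = 2·20.8/9.12195 = 4.56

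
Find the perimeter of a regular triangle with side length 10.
Perimeter = number of sides * side length
Perimeter = 3 * 10
Perimeter = 30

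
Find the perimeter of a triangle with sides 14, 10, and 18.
Perimeter = sum of all sides
Perimeter = 14 + 10 + 18
Perimeter = 42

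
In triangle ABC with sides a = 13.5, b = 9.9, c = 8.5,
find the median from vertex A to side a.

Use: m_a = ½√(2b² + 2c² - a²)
m_a = ½√(2·9.9² + 2·8.5² - 13.5²)
m_a = ½√(196.02 + 144.5 - 182.25) = ½√158.27 = 6.29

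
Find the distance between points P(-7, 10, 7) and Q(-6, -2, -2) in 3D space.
d = √[(1)² + (-12)² + (-9)²] = √226 = 15.03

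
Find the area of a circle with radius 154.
Area = pi * r²
Area = pi * 154²
Area = pi * 23716
Area = 74506.01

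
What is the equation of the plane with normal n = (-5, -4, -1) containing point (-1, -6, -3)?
d = n·P = (-5)(-1) + (-4)(-6) + (-1)(-3) = 32
Plane: -5x - 4y - z = 32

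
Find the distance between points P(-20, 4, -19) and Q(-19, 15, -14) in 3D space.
d = √[(1)² + (11)² + (5)²] = √147 = 12.12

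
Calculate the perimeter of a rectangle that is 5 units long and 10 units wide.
Perimeter = 2 * (length + width)
Perimeter = 2 * (5 + 10)
Perimeter = 2 * 15
Perimeter = 30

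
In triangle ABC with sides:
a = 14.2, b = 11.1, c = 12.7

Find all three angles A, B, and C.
By the law of cosines:
cos(A) = (b² + c² - a²)/(2bc) = 0.293892  →  A = 72.91°
cos(B) = (a² + c² - b²)/(2ac) = 0.664633  →  B = 48.35°
cos(C) = (a² + b² - c²)/(2ab) = 0.518843  →  C = 58.75°
Check: A + B + C = 180.0° ✓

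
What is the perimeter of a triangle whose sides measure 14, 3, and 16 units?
Perimeter = sum of all sides
Perimeter = 14 + 3 + 16
Perimeter = 33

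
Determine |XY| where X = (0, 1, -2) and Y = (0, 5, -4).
d = √[(0)² + (4)² + (-2)²] = √20 = 4.472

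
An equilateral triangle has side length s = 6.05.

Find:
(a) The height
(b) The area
(a) Height h = s·√3/2 = 6.05·√3/2 = 5.239
(b) Area = (√3/4)·s² = (√3/4)·6.05² = (√3/4)·36.6025 = 15.85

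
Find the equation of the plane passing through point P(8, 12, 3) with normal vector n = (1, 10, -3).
d = n·P = (1)(8) + (10)(12) + (-3)(3) = 119
Plane: x + 10y - 3z = 119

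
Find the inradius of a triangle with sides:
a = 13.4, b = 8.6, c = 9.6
s = (a+b+c)/2 = (13.4+8.6+9.6)/2 = 15.8
Area = √(s(s-a)(s-b)(s-c)) = √(15.8·2.4·7.2·6.2) = 41.143
r = Area/s = 41.143/15.8 = 2.604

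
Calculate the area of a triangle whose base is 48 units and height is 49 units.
Area = (1/2) * base * height
Area = (1/2) * 48 * 49
Area = 1176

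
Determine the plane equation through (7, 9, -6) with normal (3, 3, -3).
d = n·P = (3)(7) + (3)(9) + (-3)(-6) = 66
Plane: 3x + 3y - 3z = 66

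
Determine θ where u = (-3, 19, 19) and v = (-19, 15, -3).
u·v = 285, |u|² = 731, |v|² = 595
cos θ = 285/√434945 ≈ 0.4321
θ ≈ 64.4°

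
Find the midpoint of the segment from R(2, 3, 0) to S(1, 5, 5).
Midpoint = ((2+1)/2, (3+5)/2, (0+5)/2) = (1.5, 4, 2.5)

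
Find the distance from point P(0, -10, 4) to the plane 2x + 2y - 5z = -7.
d = |2(0) + 2(-10) + (-5)(4) - (-7)| / √(2² + 2² + (-5)²) = 33/√33 = 5.745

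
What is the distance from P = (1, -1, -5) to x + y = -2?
d = |1(1) + 1(-1) + 0(-5) - (-2)| / √(1² + 1² + 0²) = 2/√2 = 1.414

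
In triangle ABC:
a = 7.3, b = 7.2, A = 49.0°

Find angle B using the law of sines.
sin(B)/b = sin(A)/a
sin(B) = b·sin(A)/a = 7.2·sin(49.0°)/7.3 = 0.744371
B = arcsin(0.744371) = 48.11°  (b ≤ a, so B ≤ A and the acute solution is unique)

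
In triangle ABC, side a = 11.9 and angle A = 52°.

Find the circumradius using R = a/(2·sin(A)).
R = a/(2·sin(A)) = 11.9/(2·sin(52°))
R = 11.9/(2·0.788011) = 11.9/1.576022 = 7.551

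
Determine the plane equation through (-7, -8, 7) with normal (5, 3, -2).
d = n·P = (5)(-7) + (3)(-8) + (-2)(7) = -73
Plane: 5x + 3y - 2z = -73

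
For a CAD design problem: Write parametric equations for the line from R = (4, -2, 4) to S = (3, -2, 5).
Direction vector d = S - R = (-1, 0, 1)
x = 4 - t, y = -2, z = 4 + t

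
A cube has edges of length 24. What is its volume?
Volume = s³
Volume = 24³
Volume = 13824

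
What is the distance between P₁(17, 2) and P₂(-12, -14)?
Using the distance formula: d = sqrt((x₂-x₁)² + (y₂-y₁)²)
dx = (-12) - 17 = -29
dy = (-14) - 2 = -16
d = sqrt((-29)² + (-16)²) = sqrt(841 + 256) = sqrt(1097) = 33.12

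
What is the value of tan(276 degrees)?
tan(276 degrees) = -9.5144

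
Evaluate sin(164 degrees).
sin(164 degrees) = 0.2756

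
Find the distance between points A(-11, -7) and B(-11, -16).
Using the distance formula: d = sqrt((x₂-x₁)² + (y₂-y₁)²)
dx = (-11) - (-11) = 0
dy = (-16) - (-7) = -9
d = sqrt(0² + (-9)²) = sqrt(0 + 81) = sqrt(81) = 9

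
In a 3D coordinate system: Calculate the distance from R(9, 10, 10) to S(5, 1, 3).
d = √[(-4)² + (-9)² + (-7)²] = √146 = 12.08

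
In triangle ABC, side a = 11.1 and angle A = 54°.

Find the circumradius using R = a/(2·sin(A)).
R = a/(2·sin(A)) = 11.1/(2·sin(54°))
R = 11.1/(2·0.809017) = 11.1/1.618034 = 6.86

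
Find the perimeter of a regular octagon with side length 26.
Perimeter = number of sides * side length
Perimeter = 8 * 26
Perimeter = 208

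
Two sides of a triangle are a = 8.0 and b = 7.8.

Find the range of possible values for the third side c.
By the triangle inequality: |a - b| < c < a + b
|8.0 - 7.8| < c < 8.0 + 7.8
0.2 < c < 15.8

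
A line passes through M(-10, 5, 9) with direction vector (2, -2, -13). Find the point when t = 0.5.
P(0.5) = (-10 + 2(0.5), 5 + (-2)(0.5), 9 + (-13)(0.5)) = (-9, 4, 2.5)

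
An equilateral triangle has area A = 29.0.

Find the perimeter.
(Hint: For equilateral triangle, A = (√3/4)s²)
A = (√3/4)s²  →  s² = 4A/√3 = 4·29.0/√3 = 66.9726
s = 8.18368
Perimeter = 3s = 24.55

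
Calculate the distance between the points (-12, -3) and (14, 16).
Using the distance formula: d = sqrt((x₂-x₁)² + (y₂-y₁)²)
dx = 14 - (-12) = 26
dy = 16 - (-3) = 19
d = sqrt(26² + 19²) = sqrt(676 + 361) = sqrt(1037) = 32.20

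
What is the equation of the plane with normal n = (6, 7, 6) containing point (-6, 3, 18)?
d = n·P = (6)(-6) + (7)(3) + (6)(18) = 93
Plane: 6x + 7y + 6z = 93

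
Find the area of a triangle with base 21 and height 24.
Area = (1/2) * base * height
Area = (1/2) * 21 * 24
Area = 252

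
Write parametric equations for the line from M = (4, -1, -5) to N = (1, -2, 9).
Direction vector d = N - M = (-3, -1, 14)
x = 4 - 3t, y = -1 - t, z = -5 + 14t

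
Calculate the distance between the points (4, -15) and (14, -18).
Using the distance formula: d = sqrt((x₂-x₁)² + (y₂-y₁)²)
dx = 14 - 4 = 10
dy = (-18) - (-15) = -3
d = sqrt(10² + (-3)²) = sqrt(100 + 9) = sqrt(109) = 10.44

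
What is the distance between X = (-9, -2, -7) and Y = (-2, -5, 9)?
d = √[(7)² + (-3)² + (16)²] = √314 = 17.72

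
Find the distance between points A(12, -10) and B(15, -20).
Using the distance formula: d = sqrt((x₂-x₁)² + (y₂-y₁)²)
dx = 15 - 12 = 3
dy = (-20) - (-10) = -10
d = sqrt(3² + (-10)²) = sqrt(9 + 100) = sqrt(109) = 10.44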